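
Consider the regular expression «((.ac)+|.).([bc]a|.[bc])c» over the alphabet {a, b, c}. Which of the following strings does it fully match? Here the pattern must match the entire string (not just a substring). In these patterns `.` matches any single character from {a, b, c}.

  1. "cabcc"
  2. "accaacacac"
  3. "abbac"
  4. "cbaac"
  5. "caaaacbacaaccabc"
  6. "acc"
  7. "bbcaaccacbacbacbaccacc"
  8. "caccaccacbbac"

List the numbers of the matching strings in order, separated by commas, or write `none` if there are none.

1 → match
2 → no match
3 → match
4 → no match
5 → no match
6 → no match
7 → no match
8 → match

1, 3, 8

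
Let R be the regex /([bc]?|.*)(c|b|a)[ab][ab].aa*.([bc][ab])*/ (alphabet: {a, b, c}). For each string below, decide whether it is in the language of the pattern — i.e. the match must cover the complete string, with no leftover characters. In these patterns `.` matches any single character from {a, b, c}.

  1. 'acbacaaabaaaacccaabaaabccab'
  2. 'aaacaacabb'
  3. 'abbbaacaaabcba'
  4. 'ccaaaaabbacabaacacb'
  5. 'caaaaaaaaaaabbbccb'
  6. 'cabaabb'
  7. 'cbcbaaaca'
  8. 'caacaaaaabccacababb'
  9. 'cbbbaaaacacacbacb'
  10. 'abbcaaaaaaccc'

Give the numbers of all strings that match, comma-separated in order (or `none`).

2

1 → no match
2 → match
3 → no match
4 → no match
5 → no match
6 → no match
7 → no match
8 → no match
9 → no match
10 → no match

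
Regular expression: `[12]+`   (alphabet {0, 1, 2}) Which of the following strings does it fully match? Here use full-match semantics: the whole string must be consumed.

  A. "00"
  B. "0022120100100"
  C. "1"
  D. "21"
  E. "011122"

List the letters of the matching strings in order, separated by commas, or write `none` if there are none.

A → no match
B → no match
C → match
D → match
E → no match

C, D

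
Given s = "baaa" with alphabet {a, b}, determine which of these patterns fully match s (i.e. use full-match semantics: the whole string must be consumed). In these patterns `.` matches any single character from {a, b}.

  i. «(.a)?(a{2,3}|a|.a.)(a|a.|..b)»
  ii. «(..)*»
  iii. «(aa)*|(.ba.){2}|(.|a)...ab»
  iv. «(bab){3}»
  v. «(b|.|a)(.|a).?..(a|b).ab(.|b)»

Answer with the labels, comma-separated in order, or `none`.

i, ii

i → match
ii → match
iii → no match
iv → no match — must start with "bab"
v → no match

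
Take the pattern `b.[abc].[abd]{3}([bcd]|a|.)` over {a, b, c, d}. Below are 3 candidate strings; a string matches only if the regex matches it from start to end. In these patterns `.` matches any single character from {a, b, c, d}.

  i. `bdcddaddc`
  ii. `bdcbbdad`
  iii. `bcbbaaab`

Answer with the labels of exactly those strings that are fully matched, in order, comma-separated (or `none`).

ii, iii

i → no match
ii → match
iii → match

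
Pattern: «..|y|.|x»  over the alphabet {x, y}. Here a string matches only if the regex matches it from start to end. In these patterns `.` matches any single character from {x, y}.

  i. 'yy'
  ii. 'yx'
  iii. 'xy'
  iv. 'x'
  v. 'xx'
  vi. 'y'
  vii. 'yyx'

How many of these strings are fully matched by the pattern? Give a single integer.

6

i → match
ii → match
iii → match
iv → match
v → match
vi → match
vii → no match
Total matched: 6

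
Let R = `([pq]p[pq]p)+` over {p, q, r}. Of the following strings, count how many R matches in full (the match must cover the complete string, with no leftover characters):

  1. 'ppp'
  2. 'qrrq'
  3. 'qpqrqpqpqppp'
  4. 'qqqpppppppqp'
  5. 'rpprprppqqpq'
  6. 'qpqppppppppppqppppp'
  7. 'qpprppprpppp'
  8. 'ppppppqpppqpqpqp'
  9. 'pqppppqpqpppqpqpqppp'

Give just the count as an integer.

1 → no match
2 → no match — must end with 'p'
3 → no match
4 → no match
5 → no match — must end with 'p'
6 → no match
7 → no match
8 → match
9 → no match
Total matched: 1

1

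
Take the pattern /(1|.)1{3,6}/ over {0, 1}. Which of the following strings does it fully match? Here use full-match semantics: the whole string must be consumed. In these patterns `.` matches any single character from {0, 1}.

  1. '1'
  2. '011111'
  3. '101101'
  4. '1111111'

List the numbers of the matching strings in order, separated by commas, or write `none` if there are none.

2, 4

1 → no match
2 → match
3 → no match
4 → match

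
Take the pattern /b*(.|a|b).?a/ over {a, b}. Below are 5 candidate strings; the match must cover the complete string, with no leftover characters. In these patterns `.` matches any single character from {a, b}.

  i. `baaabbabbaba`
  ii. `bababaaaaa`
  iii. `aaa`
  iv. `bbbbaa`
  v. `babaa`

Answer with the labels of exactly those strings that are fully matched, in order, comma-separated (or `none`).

iii, iv

i → no match
ii → no match
iii → match
iv → match
v → no match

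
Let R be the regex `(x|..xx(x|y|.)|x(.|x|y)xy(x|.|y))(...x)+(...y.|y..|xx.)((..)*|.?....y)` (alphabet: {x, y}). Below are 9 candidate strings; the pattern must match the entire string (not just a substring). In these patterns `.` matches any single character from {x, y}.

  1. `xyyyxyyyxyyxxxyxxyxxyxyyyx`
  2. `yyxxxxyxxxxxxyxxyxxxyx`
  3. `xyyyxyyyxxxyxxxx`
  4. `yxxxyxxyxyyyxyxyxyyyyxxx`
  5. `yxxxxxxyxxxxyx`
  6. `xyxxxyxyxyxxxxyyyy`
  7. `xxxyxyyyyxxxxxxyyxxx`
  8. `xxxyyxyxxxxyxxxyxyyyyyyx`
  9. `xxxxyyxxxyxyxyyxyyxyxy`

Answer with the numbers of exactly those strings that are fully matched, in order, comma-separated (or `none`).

1, 2, 3, 4, 5, 6, 7, 8, 9

1 → match
2 → match
3 → match
4 → match
5 → match
6 → match
7 → match
8 → match
9 → match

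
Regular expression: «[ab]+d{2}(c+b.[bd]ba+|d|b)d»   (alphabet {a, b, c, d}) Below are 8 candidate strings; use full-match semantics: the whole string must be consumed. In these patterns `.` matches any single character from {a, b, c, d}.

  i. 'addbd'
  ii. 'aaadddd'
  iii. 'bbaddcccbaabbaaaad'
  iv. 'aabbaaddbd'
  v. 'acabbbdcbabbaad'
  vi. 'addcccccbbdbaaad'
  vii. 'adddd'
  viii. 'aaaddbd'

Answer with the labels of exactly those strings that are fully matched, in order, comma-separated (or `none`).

i → match
ii → match
iii → no match
iv → match
v → no match
vi → match
vii → match
viii → match

i, ii, iv, vi, vii, viii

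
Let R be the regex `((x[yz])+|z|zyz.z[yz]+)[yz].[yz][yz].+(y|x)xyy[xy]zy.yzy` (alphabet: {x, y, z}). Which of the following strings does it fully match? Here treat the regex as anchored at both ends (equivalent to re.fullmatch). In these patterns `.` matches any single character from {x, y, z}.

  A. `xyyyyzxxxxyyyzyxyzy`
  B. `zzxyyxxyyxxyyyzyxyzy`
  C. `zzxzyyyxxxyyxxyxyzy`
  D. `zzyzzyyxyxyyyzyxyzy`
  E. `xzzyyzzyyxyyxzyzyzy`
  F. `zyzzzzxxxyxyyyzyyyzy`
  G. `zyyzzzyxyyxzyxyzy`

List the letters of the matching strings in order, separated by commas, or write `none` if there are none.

A → match
B → match
C → no match
D → match
E → match
F → match
G → match

A, B, D, E, F, G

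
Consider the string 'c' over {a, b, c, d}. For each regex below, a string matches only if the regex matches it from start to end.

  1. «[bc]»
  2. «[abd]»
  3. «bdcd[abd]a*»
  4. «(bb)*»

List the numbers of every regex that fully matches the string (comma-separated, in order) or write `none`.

1

1 → match
2 → no match
3 → no match — must start with 'bdcd'
4 → no match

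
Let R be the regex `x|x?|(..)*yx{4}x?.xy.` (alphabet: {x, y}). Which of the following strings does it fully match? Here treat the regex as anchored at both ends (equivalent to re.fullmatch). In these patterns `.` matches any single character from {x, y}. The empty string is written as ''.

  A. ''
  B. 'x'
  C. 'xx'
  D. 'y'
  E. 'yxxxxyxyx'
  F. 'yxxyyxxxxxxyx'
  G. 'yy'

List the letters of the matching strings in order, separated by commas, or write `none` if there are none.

A, B, E, F

A. '' → match
B. 'x' → match
C. 'xx' → no match
D. 'y' → no match
E. 'yxxxxyxyx' → match
F → match
G. 'yy' → no match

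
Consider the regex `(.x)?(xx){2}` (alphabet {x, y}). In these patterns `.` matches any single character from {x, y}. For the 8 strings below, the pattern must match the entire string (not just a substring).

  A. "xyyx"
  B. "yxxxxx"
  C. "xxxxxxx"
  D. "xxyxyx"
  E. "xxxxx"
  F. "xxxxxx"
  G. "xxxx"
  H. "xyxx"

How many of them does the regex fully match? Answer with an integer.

A. "xyyx" → no match — must end with "xx"
B. "yxxxxx" → match
C. "xxxxxxx" → no match
D. "xxyxyx" → no match — must end with "xx"
E. "xxxxx" → no match
F. "xxxxxx" → match
G. "xxxx" → match
H. "xyxx" → no match
Total matched: 3

3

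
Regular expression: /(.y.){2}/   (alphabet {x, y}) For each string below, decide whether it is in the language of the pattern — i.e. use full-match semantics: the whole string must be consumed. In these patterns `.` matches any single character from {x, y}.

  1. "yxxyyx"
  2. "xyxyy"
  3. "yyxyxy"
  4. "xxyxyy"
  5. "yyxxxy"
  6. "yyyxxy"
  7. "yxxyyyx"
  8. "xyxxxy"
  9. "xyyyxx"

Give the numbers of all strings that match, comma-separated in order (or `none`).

1 → no match
2 → no match
3 → no match
4 → no match
5 → no match
6 → no match
7 → no match
8 → no match
9 → no match

none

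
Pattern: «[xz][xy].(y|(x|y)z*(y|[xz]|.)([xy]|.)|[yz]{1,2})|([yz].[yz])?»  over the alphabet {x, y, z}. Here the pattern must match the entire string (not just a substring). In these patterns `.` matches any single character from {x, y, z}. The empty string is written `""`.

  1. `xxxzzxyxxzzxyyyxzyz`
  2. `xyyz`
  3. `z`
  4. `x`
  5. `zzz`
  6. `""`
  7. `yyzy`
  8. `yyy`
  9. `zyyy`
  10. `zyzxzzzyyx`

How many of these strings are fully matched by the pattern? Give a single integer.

5

1 → no match
2. `xyyz` → match
3. `z` → no match
4. `x` → no match
5. `zzz` → match
6. `""` → match
7. `yyzy` → no match
8. `yyy` → match
9. `zyyy` → match
10. `zyzxzzzyyx` → no match
Total matched: 5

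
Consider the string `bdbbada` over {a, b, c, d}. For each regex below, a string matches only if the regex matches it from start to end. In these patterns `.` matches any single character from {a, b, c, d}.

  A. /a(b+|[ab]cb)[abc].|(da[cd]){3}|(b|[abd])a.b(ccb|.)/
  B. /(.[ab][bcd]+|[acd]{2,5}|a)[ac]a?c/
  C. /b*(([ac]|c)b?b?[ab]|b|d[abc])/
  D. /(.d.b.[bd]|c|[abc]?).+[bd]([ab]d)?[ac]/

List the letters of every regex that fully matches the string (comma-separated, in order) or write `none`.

D

A → no match
B → no match — must end with `c`
C → no match
D → match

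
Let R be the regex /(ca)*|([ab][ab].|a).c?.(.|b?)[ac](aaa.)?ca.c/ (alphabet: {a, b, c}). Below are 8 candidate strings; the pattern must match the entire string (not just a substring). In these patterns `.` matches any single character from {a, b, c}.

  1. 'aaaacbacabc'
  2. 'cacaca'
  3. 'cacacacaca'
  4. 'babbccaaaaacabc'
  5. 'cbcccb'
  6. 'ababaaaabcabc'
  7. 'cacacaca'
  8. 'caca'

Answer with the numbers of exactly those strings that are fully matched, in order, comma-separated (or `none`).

1 → match
2 → match
3 → match
4 → match
5 → no match
6 → match
7 → match
8 → match

1, 2, 3, 4, 6, 7, 8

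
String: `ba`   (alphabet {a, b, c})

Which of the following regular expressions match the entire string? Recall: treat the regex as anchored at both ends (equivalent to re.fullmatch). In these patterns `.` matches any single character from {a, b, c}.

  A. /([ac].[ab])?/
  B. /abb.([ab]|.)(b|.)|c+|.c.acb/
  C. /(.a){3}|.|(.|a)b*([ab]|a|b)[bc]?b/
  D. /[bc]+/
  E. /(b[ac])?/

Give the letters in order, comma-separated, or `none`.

A → no match
B → no match
C → no match
D → no match
E → match

E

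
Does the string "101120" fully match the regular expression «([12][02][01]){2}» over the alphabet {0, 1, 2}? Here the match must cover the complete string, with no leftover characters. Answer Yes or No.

Yes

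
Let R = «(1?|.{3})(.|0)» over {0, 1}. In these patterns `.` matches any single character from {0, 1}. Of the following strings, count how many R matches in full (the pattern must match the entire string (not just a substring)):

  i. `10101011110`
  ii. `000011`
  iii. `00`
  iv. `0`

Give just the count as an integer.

1

i → no match
ii → no match
iii → no match
iv → match
Total matched: 1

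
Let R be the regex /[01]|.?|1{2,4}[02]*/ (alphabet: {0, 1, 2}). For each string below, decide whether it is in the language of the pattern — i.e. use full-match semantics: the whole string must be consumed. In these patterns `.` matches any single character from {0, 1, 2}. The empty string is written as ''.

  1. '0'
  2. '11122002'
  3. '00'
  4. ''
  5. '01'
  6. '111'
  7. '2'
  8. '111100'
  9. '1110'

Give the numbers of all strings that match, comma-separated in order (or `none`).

1, 2, 4, 6, 7, 8, 9

1 → match
2 → match
3 → no match
4 → match
5 → no match
6 → match
7 → match
8 → match
9 → match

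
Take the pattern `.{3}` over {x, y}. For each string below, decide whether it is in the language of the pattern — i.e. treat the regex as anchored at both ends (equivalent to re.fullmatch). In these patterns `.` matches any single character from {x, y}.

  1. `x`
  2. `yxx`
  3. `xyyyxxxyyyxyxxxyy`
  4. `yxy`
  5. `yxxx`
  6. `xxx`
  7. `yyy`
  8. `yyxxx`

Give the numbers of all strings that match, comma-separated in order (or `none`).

2, 4, 6, 7

1 → no match
2 → match
3 → no match
4 → match
5 → no match
6 → match
7 → match
8 → no match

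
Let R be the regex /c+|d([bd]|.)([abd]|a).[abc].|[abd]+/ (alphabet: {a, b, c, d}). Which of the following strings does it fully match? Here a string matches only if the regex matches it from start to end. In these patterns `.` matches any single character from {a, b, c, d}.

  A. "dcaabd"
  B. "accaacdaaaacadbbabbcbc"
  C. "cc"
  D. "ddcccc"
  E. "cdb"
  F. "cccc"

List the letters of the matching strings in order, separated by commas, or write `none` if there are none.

A → match
B → no match
C → match
D → no match
E → no match
F → match

A, C, F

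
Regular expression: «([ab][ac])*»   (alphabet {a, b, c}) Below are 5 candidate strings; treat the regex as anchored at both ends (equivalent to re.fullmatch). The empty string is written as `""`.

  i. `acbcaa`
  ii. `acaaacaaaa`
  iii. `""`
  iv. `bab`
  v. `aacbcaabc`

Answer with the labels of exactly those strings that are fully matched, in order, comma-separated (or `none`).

i, ii, iii

i. `acbcaa` → match
ii. `acaaacaaaa` → match
iii. `""` → match
iv. `bab` → no match
v. `aacbcaabc` → no match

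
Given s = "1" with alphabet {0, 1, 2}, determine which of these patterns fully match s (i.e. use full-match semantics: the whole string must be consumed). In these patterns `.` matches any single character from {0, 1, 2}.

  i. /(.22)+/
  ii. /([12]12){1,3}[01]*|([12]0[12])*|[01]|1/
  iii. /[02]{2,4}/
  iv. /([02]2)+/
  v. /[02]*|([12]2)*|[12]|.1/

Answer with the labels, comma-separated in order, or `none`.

i → no match — must end with "22"
ii → match
iii → no match
iv → no match — must end with "2"
v → match

ii, v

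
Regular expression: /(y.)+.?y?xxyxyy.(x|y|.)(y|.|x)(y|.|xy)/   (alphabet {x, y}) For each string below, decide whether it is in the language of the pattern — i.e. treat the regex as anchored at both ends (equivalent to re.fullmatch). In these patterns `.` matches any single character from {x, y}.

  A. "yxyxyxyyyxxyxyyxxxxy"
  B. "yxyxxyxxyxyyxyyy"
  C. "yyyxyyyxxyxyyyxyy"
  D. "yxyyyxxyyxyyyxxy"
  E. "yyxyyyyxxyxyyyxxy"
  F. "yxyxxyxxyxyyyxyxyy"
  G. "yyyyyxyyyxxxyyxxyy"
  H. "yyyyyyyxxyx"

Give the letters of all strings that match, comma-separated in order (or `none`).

A, B, C

A → match
B → match
C → match
D → no match
E → no match
F → no match
G → no match
H → no match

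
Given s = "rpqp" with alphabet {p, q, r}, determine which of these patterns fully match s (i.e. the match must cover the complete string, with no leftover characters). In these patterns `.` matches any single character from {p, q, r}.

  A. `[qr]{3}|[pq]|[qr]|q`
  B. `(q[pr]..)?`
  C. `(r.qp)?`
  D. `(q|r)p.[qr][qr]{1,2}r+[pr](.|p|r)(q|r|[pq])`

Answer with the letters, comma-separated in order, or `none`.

C

A → no match
B → no match
C → match
D → no match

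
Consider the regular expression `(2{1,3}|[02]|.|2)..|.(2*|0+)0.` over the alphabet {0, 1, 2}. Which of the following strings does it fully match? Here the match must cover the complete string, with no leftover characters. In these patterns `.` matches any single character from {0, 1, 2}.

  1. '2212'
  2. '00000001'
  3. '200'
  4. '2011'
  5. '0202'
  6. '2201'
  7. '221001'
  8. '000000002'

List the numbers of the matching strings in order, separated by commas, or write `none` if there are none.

1, 2, 3, 5, 6, 8

1 → match
2 → match
3 → match
4 → no match
5 → match
6 → match
7 → no match
8 → match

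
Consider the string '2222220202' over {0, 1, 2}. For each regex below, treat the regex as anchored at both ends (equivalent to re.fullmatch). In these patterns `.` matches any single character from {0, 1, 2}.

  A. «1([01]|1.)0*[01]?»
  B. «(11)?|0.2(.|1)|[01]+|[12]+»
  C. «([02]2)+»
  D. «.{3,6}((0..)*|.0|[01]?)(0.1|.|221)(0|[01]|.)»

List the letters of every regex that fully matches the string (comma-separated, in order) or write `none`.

A → no match — must start with '1'
B → no match
C → match
D → no match

C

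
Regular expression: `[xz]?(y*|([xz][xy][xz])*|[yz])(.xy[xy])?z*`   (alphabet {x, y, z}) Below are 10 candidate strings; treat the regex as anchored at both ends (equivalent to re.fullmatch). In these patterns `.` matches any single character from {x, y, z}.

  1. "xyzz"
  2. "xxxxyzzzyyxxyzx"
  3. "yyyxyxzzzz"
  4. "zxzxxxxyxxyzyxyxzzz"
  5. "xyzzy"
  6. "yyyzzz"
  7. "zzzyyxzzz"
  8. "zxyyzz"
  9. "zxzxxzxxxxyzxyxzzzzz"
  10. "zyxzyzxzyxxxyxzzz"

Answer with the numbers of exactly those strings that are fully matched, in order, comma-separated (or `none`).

1, 3, 4, 6, 8, 9

1 → match
2 → no match
3 → match
4 → match
5 → no match
6 → match
7 → no match
8 → match
9 → match
10 → no match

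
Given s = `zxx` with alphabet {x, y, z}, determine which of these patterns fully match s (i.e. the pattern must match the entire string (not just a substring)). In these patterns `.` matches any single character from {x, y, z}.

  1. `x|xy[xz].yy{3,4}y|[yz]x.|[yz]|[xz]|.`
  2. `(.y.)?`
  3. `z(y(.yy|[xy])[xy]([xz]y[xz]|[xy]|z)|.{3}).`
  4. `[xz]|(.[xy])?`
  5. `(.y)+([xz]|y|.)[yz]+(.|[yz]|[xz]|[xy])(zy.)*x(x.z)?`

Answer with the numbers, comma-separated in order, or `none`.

1

1 → match
2 → no match
3 → no match
4 → no match
5 → no match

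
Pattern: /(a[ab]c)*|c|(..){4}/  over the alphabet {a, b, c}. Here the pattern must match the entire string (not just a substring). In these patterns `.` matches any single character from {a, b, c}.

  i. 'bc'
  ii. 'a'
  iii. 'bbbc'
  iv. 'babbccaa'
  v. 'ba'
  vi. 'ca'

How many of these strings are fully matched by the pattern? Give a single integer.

1

i → no match
ii → no match
iii → no match
iv → match
v → no match
vi → no match
Total matched: 1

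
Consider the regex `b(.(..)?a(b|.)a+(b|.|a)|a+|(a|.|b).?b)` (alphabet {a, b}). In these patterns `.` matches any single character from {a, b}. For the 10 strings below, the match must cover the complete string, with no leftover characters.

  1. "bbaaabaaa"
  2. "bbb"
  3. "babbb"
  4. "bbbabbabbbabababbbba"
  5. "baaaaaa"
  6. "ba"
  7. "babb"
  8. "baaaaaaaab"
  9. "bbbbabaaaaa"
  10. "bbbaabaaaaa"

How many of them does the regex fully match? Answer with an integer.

1 → match
2 → match
3 → no match
4 → no match
5 → match
6 → match
7 → match
8 → match
9 → match
10 → match
Total matched: 8

8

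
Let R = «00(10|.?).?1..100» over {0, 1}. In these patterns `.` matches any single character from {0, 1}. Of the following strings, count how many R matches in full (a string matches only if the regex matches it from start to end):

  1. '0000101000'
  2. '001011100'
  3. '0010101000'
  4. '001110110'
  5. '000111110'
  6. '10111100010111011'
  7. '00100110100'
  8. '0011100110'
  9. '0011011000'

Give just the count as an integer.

1

1 → no match — must end with '100'
2 → no match
3 → no match — must end with '100'
4 → no match — must end with '100'
5 → no match — must end with '100'
6 → no match — must start with '00'
7 → match
8 → no match — must end with '100'
9 → no match — must end with '100'
Total matched: 1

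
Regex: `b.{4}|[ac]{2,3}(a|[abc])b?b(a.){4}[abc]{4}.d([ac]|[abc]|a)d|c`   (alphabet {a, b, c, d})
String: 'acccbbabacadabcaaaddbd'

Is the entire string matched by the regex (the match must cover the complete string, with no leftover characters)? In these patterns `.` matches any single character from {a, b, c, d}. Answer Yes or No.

Yes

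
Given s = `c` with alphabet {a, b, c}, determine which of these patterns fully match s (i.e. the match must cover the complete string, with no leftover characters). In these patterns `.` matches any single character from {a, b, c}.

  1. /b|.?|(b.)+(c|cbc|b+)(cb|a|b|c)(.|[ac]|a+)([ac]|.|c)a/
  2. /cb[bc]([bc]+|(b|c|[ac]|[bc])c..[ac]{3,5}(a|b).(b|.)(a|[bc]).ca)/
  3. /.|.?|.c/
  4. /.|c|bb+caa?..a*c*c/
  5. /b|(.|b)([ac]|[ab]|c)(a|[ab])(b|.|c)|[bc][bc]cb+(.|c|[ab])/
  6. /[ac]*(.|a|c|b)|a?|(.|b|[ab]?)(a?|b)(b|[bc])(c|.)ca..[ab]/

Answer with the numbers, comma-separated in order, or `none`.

1, 3, 4, 6

1 → match
2 → no match — must start with `cb`
3 → match
4 → match
5 → no match
6 → match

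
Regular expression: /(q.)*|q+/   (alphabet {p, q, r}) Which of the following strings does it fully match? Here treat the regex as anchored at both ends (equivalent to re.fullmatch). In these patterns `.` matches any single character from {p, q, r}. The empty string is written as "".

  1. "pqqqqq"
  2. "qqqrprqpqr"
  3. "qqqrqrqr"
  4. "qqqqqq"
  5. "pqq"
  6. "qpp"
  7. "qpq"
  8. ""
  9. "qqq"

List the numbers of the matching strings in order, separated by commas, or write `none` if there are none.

3, 4, 8, 9

1 → no match
2 → no match
3 → match
4 → match
5 → no match
6 → no match
7 → no match
8 → match
9 → match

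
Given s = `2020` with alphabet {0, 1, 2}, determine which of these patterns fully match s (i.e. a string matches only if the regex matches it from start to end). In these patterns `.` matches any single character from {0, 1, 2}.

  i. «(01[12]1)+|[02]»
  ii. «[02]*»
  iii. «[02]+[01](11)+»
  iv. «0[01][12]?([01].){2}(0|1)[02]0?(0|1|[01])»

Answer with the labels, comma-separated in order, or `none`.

i → no match
ii → match
iii → no match — must end with `11`
iv → no match — must start with `0`

ii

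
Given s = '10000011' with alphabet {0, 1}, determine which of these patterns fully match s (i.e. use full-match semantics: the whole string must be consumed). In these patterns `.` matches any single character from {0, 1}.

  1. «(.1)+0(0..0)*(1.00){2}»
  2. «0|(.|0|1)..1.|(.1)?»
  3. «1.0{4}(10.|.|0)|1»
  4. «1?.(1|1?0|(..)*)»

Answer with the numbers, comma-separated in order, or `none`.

1 → no match — must end with '00'
2 → no match
3 → no match
4 → match

4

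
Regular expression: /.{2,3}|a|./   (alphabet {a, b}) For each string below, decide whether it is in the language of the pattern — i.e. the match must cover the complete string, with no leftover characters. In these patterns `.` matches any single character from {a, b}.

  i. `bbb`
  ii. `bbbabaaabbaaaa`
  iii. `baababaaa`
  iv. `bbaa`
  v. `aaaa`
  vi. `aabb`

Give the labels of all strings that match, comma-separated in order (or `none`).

i → match
ii → no match
iii → no match
iv → no match
v → no match
vi → no match

i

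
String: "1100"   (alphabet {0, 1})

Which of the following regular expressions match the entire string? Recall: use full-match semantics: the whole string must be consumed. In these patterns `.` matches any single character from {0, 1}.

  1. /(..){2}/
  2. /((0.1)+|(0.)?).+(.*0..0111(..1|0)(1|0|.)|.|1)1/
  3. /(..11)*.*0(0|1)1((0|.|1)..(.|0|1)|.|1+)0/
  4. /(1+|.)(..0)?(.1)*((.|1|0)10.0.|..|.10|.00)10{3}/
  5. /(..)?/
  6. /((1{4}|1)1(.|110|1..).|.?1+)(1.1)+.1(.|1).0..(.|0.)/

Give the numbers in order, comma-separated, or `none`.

1 → match
2 → no match — must end with "1"
3 → no match
4 → no match
5 → no match
6 → no match

1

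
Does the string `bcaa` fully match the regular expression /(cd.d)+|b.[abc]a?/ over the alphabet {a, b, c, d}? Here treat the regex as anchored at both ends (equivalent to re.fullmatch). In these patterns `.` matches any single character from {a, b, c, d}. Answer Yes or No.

Yes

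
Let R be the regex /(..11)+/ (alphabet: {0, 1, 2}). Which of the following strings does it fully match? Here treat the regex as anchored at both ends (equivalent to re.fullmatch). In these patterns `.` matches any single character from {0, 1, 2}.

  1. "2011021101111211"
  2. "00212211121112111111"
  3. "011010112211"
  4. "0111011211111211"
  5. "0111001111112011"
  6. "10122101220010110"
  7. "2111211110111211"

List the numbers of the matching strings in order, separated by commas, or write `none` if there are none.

1, 5, 7

1 → match
2 → no match
3 → no match
4 → no match
5 → match
6 → no match — must end with "11"
7 → match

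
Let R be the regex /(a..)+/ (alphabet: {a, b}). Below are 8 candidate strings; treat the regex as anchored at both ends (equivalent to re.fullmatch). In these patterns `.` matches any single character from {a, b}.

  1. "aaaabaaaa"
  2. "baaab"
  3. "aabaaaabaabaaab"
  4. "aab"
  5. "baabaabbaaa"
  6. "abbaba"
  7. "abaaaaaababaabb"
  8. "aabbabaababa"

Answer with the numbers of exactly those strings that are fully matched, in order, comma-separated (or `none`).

1. "aaaabaaaa" → match
2. "baaab" → no match — must start with "a"
3 → match
4. "aab" → match
5. "baabaabbaaa" → no match — must start with "a"
6. "abbaba" → match
7 → match
8. "aabbabaababa" → no match

1, 3, 4, 6, 7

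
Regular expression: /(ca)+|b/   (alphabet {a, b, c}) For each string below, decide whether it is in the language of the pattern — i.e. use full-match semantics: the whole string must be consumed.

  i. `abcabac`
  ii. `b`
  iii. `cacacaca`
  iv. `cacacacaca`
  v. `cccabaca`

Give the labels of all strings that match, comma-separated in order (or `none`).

i → no match
ii → match
iii → match
iv → match
v → no match

ii, iii, iv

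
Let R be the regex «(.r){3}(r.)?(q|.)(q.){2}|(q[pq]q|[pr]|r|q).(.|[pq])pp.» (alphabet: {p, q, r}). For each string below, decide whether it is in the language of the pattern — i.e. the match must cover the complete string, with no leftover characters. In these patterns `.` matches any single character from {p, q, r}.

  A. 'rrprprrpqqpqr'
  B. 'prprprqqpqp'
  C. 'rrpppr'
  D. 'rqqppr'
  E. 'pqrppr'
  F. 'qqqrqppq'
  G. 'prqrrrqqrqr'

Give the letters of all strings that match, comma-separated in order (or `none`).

A, B, C, D, E, F, G

A → match
B → match
C → match
D → match
E → match
F → match
G → match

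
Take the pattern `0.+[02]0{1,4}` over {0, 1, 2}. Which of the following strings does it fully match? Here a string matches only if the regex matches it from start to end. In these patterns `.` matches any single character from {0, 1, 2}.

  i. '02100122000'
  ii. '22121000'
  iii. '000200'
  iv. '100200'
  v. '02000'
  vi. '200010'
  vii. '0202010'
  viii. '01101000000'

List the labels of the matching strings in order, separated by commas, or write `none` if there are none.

i → match
ii → no match — must start with '0'
iii → match
iv → no match — must start with '0'
v → match
vi → no match — must start with '0'
vii → no match
viii → match

i, iii, v, viii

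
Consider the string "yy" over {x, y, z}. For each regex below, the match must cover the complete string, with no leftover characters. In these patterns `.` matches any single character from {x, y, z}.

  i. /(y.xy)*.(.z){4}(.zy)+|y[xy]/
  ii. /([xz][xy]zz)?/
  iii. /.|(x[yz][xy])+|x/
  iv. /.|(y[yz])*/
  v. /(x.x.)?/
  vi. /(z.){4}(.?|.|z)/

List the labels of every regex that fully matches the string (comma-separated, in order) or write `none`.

i → match
ii → no match
iii → no match
iv → match
v → no match
vi → no match — must start with "z"

i, iv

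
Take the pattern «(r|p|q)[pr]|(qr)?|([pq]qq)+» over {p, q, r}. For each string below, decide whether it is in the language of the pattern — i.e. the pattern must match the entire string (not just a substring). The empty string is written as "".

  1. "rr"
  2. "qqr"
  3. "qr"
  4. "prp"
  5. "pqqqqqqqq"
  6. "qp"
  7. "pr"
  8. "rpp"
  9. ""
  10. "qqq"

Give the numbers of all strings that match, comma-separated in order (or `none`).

1, 3, 5, 6, 7, 9, 10

1 → match
2 → no match
3 → match
4 → no match
5 → match
6 → match
7 → match
8 → no match
9 → match
10 → match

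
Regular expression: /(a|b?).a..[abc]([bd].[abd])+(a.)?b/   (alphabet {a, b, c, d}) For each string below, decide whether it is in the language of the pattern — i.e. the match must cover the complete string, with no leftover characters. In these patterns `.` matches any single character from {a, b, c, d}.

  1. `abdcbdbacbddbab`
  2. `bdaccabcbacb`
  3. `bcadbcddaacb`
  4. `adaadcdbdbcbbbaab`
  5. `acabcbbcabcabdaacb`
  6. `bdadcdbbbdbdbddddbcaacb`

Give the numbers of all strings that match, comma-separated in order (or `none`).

2, 3, 5

1 → no match
2. `bdaccabcbacb` → match
3. `bcadbcddaacb` → match
4 → no match
5 → match
6 → no match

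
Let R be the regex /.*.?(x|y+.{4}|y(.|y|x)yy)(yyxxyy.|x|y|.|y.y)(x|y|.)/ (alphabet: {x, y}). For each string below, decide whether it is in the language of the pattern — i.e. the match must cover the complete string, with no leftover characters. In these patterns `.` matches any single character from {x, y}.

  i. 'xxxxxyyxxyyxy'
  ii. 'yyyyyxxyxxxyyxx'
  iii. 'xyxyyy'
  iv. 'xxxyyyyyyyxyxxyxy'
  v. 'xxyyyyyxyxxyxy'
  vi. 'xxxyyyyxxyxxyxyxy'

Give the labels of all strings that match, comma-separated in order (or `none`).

i

i → match
ii → no match
iii → no match
iv → no match
v → no match
vi → no match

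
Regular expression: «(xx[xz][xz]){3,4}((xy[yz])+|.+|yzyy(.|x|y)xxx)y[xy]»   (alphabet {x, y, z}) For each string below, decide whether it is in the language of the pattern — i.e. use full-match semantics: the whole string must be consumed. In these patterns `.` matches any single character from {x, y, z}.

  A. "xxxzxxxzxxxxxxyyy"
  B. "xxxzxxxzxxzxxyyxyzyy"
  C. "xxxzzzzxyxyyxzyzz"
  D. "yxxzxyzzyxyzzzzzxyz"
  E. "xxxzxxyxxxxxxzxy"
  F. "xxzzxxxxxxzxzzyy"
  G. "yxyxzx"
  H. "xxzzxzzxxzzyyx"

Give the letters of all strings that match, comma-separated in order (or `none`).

A → match
B → match
C → no match
D → no match — must start with "xx"
E → no match
F → match
G. "yxyxzx" → no match — must start with "xx"
H → no match

A, B, F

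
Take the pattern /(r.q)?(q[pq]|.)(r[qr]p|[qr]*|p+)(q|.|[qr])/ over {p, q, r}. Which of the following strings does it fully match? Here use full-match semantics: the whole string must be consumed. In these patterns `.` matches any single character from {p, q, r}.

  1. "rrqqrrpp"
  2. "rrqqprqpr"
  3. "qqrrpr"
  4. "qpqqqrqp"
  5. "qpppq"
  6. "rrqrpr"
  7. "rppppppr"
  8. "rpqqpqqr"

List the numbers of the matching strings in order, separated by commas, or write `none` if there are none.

1, 2, 3, 4, 5, 6, 7, 8

1 → match
2 → match
3 → match
4 → match
5 → match
6 → match
7 → match
8 → match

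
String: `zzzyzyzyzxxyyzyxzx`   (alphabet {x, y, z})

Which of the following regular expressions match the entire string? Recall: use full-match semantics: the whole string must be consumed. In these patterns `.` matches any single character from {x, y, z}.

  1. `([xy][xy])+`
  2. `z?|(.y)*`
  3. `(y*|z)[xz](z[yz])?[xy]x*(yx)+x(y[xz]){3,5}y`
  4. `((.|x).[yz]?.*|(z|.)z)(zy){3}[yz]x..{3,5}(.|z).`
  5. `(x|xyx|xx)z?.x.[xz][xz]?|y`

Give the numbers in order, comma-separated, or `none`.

4

1 → no match
2 → no match
3 → no match — must end with `y`
4 → match
5 → no match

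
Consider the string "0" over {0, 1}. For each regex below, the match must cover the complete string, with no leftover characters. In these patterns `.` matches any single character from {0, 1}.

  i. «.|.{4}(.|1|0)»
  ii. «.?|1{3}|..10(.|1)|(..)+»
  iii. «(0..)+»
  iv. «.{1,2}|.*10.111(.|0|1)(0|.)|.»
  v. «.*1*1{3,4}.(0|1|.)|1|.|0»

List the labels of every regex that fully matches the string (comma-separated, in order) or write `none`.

i → match
ii → match
iii → no match
iv → match
v → match

i, ii, iv, v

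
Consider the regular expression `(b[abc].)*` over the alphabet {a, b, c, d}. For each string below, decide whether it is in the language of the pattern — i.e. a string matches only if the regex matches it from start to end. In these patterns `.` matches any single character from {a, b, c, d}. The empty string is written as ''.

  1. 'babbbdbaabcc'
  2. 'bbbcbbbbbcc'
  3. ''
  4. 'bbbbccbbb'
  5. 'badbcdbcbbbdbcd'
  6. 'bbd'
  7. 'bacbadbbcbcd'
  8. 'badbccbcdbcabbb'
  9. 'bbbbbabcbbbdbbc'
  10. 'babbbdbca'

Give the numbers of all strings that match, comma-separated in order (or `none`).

1 → match
2 → no match
3 → match
4 → match
5 → match
6 → match
7 → match
8 → match
9 → match
10 → match

1, 3, 4, 5, 6, 7, 8, 9, 10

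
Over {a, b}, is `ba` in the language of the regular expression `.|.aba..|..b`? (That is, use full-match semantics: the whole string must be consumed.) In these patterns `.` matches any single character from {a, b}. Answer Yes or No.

No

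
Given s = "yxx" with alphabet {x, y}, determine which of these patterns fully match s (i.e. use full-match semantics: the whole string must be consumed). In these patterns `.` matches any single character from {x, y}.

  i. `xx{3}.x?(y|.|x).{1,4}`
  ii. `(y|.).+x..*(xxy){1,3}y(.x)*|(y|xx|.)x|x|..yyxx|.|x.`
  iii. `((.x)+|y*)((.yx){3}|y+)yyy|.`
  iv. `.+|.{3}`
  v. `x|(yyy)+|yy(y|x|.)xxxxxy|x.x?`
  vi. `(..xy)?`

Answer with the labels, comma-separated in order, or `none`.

i → no match — must start with "xx"
ii → no match
iii → no match
iv → match
v → no match
vi → no match

iv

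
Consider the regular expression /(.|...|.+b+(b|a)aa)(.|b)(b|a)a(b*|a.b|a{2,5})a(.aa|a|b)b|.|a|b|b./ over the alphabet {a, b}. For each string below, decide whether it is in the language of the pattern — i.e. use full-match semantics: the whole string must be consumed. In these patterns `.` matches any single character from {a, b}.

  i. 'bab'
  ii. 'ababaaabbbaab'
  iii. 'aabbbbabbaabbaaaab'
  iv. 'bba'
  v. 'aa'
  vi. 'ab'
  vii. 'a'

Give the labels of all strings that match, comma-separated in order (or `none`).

i → no match
ii → no match
iii → no match
iv → no match
v → no match
vi → no match
vii → match

vii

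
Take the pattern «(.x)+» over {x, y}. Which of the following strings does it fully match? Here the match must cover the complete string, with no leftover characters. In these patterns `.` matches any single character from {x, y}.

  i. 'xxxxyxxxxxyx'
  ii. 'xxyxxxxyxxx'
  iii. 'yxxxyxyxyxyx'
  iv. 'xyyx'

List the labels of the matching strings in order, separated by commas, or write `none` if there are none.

i, iii

i → match
ii → no match
iii → match
iv → no match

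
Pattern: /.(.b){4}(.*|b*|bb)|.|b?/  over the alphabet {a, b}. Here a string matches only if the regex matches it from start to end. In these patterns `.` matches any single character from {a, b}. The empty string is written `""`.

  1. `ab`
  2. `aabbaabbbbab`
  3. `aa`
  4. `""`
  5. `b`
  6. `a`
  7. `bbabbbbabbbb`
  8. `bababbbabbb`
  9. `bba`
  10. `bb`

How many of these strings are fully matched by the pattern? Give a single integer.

4

1. `ab` → no match
2. `aabbaabbbbab` → no match
3. `aa` → no match
4. `""` → match
5. `b` → match
6. `a` → match
7. `bbabbbbabbbb` → no match
8. `bababbbabbb` → match
9. `bba` → no match
10. `bb` → no match
Total matched: 4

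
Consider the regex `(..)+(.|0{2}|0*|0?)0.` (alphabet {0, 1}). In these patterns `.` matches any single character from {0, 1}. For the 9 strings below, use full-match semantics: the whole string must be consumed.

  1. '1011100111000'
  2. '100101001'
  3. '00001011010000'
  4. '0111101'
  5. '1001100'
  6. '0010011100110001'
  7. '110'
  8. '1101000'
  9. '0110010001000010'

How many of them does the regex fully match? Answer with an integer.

7

1 → match
2 → match
3 → match
4 → match
5 → match
6 → match
7 → no match
8 → match
9 → no match
Total matched: 7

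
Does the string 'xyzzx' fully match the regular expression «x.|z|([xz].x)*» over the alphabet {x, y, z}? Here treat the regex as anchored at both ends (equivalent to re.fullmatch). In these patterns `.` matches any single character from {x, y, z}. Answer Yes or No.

No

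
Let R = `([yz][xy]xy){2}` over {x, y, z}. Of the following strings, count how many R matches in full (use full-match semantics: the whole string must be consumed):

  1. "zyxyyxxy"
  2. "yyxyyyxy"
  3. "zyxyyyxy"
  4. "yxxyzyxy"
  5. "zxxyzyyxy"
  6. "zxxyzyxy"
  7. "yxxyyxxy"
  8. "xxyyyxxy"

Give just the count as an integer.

1 → match
2 → match
3 → match
4 → match
5 → no match
6 → match
7 → match
8 → no match
Total matched: 6

6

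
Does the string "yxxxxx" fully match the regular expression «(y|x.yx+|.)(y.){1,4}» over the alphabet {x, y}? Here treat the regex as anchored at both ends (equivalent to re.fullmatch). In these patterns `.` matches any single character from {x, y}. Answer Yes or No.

No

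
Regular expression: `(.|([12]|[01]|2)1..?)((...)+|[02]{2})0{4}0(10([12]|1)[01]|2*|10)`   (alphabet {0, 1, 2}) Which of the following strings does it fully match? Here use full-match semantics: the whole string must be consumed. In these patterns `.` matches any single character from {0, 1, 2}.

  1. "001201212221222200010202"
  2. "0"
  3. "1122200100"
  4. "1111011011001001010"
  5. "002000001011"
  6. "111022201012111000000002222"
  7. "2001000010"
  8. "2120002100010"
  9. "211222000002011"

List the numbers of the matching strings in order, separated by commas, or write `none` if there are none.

5, 6

1 → no match
2 → no match
3 → no match
4 → no match
5 → match
6 → match
7 → no match
8 → no match
9 → no match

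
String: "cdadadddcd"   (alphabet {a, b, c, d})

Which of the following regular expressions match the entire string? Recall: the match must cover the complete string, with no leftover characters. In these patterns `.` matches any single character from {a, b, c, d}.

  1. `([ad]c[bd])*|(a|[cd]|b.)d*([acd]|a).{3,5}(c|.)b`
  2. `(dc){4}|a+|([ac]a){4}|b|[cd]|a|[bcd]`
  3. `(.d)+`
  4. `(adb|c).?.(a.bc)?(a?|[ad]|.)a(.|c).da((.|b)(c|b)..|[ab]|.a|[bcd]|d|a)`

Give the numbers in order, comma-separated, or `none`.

1 → no match
2 → no match
3 → match
4 → no match

3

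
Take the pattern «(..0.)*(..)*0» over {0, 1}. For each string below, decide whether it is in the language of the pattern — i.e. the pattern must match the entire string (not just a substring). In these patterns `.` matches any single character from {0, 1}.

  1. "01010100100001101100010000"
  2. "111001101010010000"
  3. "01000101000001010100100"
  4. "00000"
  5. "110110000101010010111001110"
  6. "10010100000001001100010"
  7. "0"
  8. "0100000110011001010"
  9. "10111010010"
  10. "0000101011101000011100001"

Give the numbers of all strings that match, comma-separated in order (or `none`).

3, 4, 5, 6, 7, 8, 9

1 → no match
2 → no match
3 → match
4 → match
5 → match
6 → match
7 → match
8 → match
9 → match
10 → no match — must end with "0"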